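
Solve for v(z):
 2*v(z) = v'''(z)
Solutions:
 v(z) = C3*exp(2^(1/3)*z) + (C1*sin(2^(1/3)*sqrt(3)*z/2) + C2*cos(2^(1/3)*sqrt(3)*z/2))*exp(-2^(1/3)*z/2)


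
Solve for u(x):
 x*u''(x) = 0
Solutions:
 u(x) = C1 + C2*x


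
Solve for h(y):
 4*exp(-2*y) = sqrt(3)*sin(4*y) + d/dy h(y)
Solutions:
 h(y) = C1 + sqrt(3)*cos(4*y)/4 - 2*exp(-2*y)


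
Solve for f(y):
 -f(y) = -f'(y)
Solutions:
 f(y) = C1*exp(y)


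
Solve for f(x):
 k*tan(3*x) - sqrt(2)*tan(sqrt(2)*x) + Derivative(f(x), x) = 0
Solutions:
 f(x) = C1 + k*log(cos(3*x))/3 - log(cos(sqrt(2)*x))


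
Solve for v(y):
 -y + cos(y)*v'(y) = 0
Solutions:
 v(y) = C1 + Integral(y/cos(y), y)


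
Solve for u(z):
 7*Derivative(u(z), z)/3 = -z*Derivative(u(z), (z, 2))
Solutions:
 u(z) = C1 + C2/z^(4/3)


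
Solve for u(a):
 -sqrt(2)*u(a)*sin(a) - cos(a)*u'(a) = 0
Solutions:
 u(a) = C1*cos(a)^(sqrt(2))


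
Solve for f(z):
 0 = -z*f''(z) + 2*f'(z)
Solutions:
 f(z) = C1 + C2*z^3


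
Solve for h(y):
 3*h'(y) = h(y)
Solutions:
 h(y) = C1*exp(y/3)


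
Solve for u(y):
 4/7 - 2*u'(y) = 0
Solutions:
 u(y) = C1 + 2*y/7


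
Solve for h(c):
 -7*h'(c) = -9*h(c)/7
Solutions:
 h(c) = C1*exp(9*c/49)


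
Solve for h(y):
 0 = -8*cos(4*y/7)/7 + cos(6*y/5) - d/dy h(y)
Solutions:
 h(y) = C1 - 2*sin(4*y/7) + 5*sin(6*y/5)/6


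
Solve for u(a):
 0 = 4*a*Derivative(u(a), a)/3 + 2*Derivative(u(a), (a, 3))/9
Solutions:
 u(a) = C1 + Integral(C2*airyai(-6^(1/3)*a) + C3*airybi(-6^(1/3)*a), a)


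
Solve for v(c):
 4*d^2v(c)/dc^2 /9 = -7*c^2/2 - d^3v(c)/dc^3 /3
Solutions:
 v(c) = C1 + C2*c + C3*exp(-4*c/3) - 21*c^4/32 + 63*c^3/32 - 567*c^2/128


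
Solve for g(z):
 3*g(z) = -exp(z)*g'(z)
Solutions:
 g(z) = C1*exp(3*exp(-z))


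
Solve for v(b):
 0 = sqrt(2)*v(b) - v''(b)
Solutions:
 v(b) = C1*exp(-2^(1/4)*b) + C2*exp(2^(1/4)*b)


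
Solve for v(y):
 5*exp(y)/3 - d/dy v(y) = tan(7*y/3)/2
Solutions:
 v(y) = C1 + 5*exp(y)/3 + 3*log(cos(7*y/3))/14


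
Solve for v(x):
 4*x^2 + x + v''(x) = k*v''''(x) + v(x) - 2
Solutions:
 v(x) = C1*exp(-sqrt(2)*x*sqrt((1 - sqrt(1 - 4*k))/k)/2) + C2*exp(sqrt(2)*x*sqrt((1 - sqrt(1 - 4*k))/k)/2) + C3*exp(-sqrt(2)*x*sqrt((sqrt(1 - 4*k) + 1)/k)/2) + C4*exp(sqrt(2)*x*sqrt((sqrt(1 - 4*k) + 1)/k)/2) + 4*x^2 + x + 10


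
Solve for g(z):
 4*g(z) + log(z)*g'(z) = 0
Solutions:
 g(z) = C1*exp(-4*li(z))


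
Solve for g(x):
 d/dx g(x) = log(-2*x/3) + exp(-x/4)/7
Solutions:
 g(x) = C1 + x*log(-x) + x*(-log(3) - 1 + log(2)) - 4*exp(-x/4)/7


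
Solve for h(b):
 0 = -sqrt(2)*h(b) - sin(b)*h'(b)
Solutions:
 h(b) = C1*(cos(b) + 1)^(sqrt(2)/2)/(cos(b) - 1)^(sqrt(2)/2)


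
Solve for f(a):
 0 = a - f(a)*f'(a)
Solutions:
 f(a) = -sqrt(C1 + a^2)
 f(a) = sqrt(C1 + a^2)


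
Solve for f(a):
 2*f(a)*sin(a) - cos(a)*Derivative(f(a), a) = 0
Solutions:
 f(a) = C1/cos(a)^2


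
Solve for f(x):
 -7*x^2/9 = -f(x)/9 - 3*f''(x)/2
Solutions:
 f(x) = C1*sin(sqrt(6)*x/9) + C2*cos(sqrt(6)*x/9) + 7*x^2 - 189


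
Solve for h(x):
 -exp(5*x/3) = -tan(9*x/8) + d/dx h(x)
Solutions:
 h(x) = C1 - 3*exp(5*x/3)/5 - 8*log(cos(9*x/8))/9


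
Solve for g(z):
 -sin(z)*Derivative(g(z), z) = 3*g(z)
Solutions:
 g(z) = C1*(cos(z) + 1)^(3/2)/(cos(z) - 1)^(3/2)


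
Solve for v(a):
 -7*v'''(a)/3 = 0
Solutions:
 v(a) = C1 + C2*a + C3*a^2


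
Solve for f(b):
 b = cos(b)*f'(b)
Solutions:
 f(b) = C1 + Integral(b/cos(b), b)


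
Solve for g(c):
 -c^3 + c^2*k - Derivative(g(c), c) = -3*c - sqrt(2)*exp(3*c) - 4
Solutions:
 g(c) = C1 - c^4/4 + c^3*k/3 + 3*c^2/2 + 4*c + sqrt(2)*exp(3*c)/3


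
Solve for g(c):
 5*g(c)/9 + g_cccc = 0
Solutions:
 g(c) = (C1*sin(5^(1/4)*sqrt(6)*c/6) + C2*cos(5^(1/4)*sqrt(6)*c/6))*exp(-5^(1/4)*sqrt(6)*c/6) + (C3*sin(5^(1/4)*sqrt(6)*c/6) + C4*cos(5^(1/4)*sqrt(6)*c/6))*exp(5^(1/4)*sqrt(6)*c/6)


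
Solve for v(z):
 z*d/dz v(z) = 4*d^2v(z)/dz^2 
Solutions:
 v(z) = C1 + C2*erfi(sqrt(2)*z/4)


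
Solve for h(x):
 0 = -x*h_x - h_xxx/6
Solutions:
 h(x) = C1 + Integral(C2*airyai(-6^(1/3)*x) + C3*airybi(-6^(1/3)*x), x)


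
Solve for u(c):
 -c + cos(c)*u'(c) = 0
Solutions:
 u(c) = C1 + Integral(c/cos(c), c)


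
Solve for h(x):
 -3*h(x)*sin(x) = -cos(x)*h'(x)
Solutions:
 h(x) = C1/cos(x)^3


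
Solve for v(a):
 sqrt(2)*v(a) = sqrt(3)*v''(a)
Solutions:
 v(a) = C1*exp(-2^(1/4)*3^(3/4)*a/3) + C2*exp(2^(1/4)*3^(3/4)*a/3)


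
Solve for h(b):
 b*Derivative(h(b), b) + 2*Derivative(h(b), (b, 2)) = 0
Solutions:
 h(b) = C1 + C2*erf(b/2)


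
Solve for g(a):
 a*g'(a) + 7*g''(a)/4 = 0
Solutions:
 g(a) = C1 + C2*erf(sqrt(14)*a/7)


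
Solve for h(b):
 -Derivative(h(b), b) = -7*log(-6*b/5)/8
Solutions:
 h(b) = C1 + 7*b*log(-b)/8 + 7*b*(-log(5) - 1 + log(6))/8


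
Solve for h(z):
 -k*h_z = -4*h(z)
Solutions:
 h(z) = C1*exp(4*z/k)


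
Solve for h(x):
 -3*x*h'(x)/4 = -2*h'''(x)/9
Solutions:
 h(x) = C1 + Integral(C2*airyai(3*x/2) + C3*airybi(3*x/2), x)


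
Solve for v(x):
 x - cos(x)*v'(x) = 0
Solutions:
 v(x) = C1 + Integral(x/cos(x), x)


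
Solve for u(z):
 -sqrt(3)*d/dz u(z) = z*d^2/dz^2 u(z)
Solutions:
 u(z) = C1 + C2*z^(1 - sqrt(3))


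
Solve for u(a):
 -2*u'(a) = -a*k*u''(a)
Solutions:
 u(a) = C1 + a^(((re(k) + 2)*re(k) + im(k)^2)/(re(k)^2 + im(k)^2))*(C2*sin(2*log(a)*Abs(im(k))/(re(k)^2 + im(k)^2)) + C3*cos(2*log(a)*im(k)/(re(k)^2 + im(k)^2)))


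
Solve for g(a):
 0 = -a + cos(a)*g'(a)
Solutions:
 g(a) = C1 + Integral(a/cos(a), a)


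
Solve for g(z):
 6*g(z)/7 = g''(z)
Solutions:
 g(z) = C1*exp(-sqrt(42)*z/7) + C2*exp(sqrt(42)*z/7)


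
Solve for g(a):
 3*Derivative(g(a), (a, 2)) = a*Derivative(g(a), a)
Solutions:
 g(a) = C1 + C2*erfi(sqrt(6)*a/6)


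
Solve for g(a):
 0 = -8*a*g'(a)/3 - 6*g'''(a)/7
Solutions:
 g(a) = C1 + Integral(C2*airyai(-84^(1/3)*a/3) + C3*airybi(-84^(1/3)*a/3), a)


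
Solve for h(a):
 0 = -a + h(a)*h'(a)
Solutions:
 h(a) = -sqrt(C1 + a^2)
 h(a) = sqrt(C1 + a^2)


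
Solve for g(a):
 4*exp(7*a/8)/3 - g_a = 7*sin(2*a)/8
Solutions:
 g(a) = C1 + 32*exp(7*a/8)/21 + 7*cos(2*a)/16


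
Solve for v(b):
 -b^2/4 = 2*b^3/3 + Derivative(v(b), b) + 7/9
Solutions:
 v(b) = C1 - b^4/6 - b^3/12 - 7*b/9


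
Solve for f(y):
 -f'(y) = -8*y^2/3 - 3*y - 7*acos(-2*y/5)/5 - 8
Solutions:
 f(y) = C1 + 8*y^3/9 + 3*y^2/2 + 7*y*acos(-2*y/5)/5 + 8*y + 7*sqrt(25 - 4*y^2)/10


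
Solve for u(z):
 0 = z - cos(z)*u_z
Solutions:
 u(z) = C1 + Integral(z/cos(z), z)


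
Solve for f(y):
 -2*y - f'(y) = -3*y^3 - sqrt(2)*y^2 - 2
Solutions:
 f(y) = C1 + 3*y^4/4 + sqrt(2)*y^3/3 - y^2 + 2*y


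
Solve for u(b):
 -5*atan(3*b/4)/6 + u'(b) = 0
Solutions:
 u(b) = C1 + 5*b*atan(3*b/4)/6 - 5*log(9*b^2 + 16)/9


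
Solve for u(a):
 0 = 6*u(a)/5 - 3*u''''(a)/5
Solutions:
 u(a) = C1*exp(-2^(1/4)*a) + C2*exp(2^(1/4)*a) + C3*sin(2^(1/4)*a) + C4*cos(2^(1/4)*a)


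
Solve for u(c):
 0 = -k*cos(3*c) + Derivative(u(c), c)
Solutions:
 u(c) = C1 + k*sin(3*c)/3


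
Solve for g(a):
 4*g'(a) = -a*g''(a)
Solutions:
 g(a) = C1 + C2/a^3


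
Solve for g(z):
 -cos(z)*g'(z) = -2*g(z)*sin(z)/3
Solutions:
 g(z) = C1/cos(z)^(2/3)


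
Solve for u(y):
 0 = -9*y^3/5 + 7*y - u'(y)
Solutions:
 u(y) = C1 - 9*y^4/20 + 7*y^2/2


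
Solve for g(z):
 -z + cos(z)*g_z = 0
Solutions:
 g(z) = C1 + Integral(z/cos(z), z)


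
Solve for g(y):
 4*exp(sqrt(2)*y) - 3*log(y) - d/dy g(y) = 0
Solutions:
 g(y) = C1 - 3*y*log(y) + 3*y + 2*sqrt(2)*exp(sqrt(2)*y)


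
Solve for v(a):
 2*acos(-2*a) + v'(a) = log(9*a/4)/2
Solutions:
 v(a) = C1 + a*log(a)/2 - 2*a*acos(-2*a) - a*log(2) - a/2 + a*log(3) - sqrt(1 - 4*a^2)


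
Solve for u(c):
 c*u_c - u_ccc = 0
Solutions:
 u(c) = C1 + Integral(C2*airyai(c) + C3*airybi(c), c)


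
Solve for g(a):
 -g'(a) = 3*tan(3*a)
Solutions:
 g(a) = C1 + log(cos(3*a))


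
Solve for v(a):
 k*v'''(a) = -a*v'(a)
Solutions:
 v(a) = C1 + Integral(C2*airyai(a*(-1/k)^(1/3)) + C3*airybi(a*(-1/k)^(1/3)), a)


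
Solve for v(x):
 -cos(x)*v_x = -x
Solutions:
 v(x) = C1 + Integral(x/cos(x), x)


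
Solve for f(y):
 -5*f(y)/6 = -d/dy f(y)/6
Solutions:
 f(y) = C1*exp(5*y)


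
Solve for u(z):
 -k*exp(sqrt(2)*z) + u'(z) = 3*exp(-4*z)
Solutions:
 u(z) = C1 + sqrt(2)*k*exp(sqrt(2)*z)/2 - 3*exp(-4*z)/4


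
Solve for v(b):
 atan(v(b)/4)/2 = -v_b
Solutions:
 Integral(1/atan(_y/4), (_y, v(b))) = C1 - b/2


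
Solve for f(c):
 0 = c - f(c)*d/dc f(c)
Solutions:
 f(c) = -sqrt(C1 + c^2)
 f(c) = sqrt(C1 + c^2)


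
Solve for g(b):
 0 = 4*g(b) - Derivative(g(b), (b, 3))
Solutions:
 g(b) = C3*exp(2^(2/3)*b) + (C1*sin(2^(2/3)*sqrt(3)*b/2) + C2*cos(2^(2/3)*sqrt(3)*b/2))*exp(-2^(2/3)*b/2)


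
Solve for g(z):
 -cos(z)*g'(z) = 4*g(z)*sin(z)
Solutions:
 g(z) = C1*cos(z)^4


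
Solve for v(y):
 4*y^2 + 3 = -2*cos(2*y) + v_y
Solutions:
 v(y) = C1 + 4*y^3/3 + 3*y + sin(2*y)


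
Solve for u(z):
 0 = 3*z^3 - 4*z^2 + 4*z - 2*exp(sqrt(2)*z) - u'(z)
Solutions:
 u(z) = C1 + 3*z^4/4 - 4*z^3/3 + 2*z^2 - sqrt(2)*exp(sqrt(2)*z)


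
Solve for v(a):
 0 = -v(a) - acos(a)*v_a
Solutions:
 v(a) = C1*exp(-Integral(1/acos(a), a))


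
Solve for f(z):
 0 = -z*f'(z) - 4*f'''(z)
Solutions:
 f(z) = C1 + Integral(C2*airyai(-2^(1/3)*z/2) + C3*airybi(-2^(1/3)*z/2), z)


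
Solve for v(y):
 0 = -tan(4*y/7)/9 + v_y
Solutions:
 v(y) = C1 - 7*log(cos(4*y/7))/36


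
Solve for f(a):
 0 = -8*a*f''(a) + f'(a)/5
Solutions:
 f(a) = C1 + C2*a^(41/40)


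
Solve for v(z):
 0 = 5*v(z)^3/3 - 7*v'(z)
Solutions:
 v(z) = -sqrt(42)*sqrt(-1/(C1 + 5*z))/2
 v(z) = sqrt(42)*sqrt(-1/(C1 + 5*z))/2


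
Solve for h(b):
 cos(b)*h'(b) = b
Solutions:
 h(b) = C1 + Integral(b/cos(b), b)


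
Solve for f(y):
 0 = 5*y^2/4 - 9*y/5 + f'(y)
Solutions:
 f(y) = C1 - 5*y^3/12 + 9*y^2/10


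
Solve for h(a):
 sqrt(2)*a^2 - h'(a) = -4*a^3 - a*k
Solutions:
 h(a) = C1 + a^4 + sqrt(2)*a^3/3 + a^2*k/2


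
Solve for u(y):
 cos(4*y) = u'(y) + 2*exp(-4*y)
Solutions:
 u(y) = C1 + sin(4*y)/4 + exp(-4*y)/2


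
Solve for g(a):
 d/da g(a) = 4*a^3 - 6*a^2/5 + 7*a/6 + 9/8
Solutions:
 g(a) = C1 + a^4 - 2*a^3/5 + 7*a^2/12 + 9*a/8


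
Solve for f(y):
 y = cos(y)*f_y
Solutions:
 f(y) = C1 + Integral(y/cos(y), y)


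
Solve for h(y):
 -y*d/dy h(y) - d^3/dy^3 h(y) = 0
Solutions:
 h(y) = C1 + Integral(C2*airyai(-y) + C3*airybi(-y), y)


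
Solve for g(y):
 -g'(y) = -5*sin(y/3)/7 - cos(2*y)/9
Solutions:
 g(y) = C1 + sin(2*y)/18 - 15*cos(y/3)/7


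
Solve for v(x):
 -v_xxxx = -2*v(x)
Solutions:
 v(x) = C1*exp(-2^(1/4)*x) + C2*exp(2^(1/4)*x) + C3*sin(2^(1/4)*x) + C4*cos(2^(1/4)*x)


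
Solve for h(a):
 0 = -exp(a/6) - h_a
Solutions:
 h(a) = C1 - 6*exp(a/6)


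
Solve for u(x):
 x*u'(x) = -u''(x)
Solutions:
 u(x) = C1 + C2*erf(sqrt(2)*x/2)


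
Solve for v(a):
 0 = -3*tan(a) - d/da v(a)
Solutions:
 v(a) = C1 + 3*log(cos(a))


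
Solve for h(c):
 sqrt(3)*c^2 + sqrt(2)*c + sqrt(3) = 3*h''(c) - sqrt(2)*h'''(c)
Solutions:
 h(c) = C1 + C2*c + C3*exp(3*sqrt(2)*c/2) + sqrt(3)*c^4/36 + c^3*(3*sqrt(2) + 2*sqrt(6))/54 + c^2*(6 + 13*sqrt(3))/54


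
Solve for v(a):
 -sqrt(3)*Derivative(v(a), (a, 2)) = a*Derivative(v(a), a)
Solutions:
 v(a) = C1 + C2*erf(sqrt(2)*3^(3/4)*a/6)


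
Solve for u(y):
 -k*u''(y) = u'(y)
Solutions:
 u(y) = C1 + C2*exp(-y/k)


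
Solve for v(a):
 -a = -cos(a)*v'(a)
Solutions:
 v(a) = C1 + Integral(a/cos(a), a)


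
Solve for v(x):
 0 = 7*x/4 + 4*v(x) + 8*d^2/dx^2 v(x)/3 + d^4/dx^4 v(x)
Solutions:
 v(x) = -7*x/16 + (C1*sin(sqrt(2)*x*cos(atan(sqrt(5)/2)/2)) + C2*cos(sqrt(2)*x*cos(atan(sqrt(5)/2)/2)))*exp(-sqrt(2)*x*sin(atan(sqrt(5)/2)/2)) + (C3*sin(sqrt(2)*x*cos(atan(sqrt(5)/2)/2)) + C4*cos(sqrt(2)*x*cos(atan(sqrt(5)/2)/2)))*exp(sqrt(2)*x*sin(atan(sqrt(5)/2)/2))


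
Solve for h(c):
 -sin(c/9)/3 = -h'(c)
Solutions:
 h(c) = C1 - 3*cos(c/9)


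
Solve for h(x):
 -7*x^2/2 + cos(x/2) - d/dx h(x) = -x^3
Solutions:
 h(x) = C1 + x^4/4 - 7*x^3/6 + 2*sin(x/2)


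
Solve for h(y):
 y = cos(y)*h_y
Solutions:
 h(y) = C1 + Integral(y/cos(y), y)


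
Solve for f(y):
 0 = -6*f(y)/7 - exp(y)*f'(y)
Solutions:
 f(y) = C1*exp(6*exp(-y)/7)


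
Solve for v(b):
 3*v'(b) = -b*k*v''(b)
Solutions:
 v(b) = C1 + b^(((re(k) - 3)*re(k) + im(k)^2)/(re(k)^2 + im(k)^2))*(C2*sin(3*log(b)*Abs(im(k))/(re(k)^2 + im(k)^2)) + C3*cos(3*log(b)*im(k)/(re(k)^2 + im(k)^2)))


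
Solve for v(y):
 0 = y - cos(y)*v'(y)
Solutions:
 v(y) = C1 + Integral(y/cos(y), y)


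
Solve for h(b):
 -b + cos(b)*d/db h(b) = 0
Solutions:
 h(b) = C1 + Integral(b/cos(b), b)


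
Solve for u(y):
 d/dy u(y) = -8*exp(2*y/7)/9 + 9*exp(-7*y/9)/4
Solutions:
 u(y) = C1 - 28*exp(2*y/7)/9 - 81*exp(-7*y/9)/28


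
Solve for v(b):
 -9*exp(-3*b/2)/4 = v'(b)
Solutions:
 v(b) = C1 + 3*exp(-3*b/2)/2


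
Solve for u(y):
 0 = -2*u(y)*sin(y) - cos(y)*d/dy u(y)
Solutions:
 u(y) = C1*cos(y)^2


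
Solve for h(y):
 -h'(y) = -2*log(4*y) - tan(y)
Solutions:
 h(y) = C1 + 2*y*log(y) - 2*y + 4*y*log(2) - log(cos(y))


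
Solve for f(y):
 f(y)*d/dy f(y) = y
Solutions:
 f(y) = -sqrt(C1 + y^2)
 f(y) = sqrt(C1 + y^2)


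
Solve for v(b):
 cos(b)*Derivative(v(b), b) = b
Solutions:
 v(b) = C1 + Integral(b/cos(b), b)


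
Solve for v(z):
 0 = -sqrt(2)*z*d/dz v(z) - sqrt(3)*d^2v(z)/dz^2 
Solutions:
 v(z) = C1 + C2*erf(6^(3/4)*z/6)


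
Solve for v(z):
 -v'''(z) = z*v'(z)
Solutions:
 v(z) = C1 + Integral(C2*airyai(-z) + C3*airybi(-z), z)


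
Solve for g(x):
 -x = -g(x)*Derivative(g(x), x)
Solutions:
 g(x) = -sqrt(C1 + x^2)
 g(x) = sqrt(C1 + x^2)


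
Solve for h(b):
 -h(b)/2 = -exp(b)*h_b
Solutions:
 h(b) = C1*exp(-exp(-b)/2)


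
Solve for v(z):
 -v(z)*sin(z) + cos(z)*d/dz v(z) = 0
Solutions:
 v(z) = C1/cos(z)


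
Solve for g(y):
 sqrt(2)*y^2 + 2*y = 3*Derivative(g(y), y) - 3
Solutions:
 g(y) = C1 + sqrt(2)*y^3/9 + y^2/3 + y


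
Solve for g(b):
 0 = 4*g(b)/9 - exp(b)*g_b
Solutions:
 g(b) = C1*exp(-4*exp(-b)/9)


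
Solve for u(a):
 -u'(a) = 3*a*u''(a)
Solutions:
 u(a) = C1 + C2*a^(2/3)


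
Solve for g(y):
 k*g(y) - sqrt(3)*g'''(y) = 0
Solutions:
 g(y) = C1*exp(3^(5/6)*k^(1/3)*y/3) + C2*exp(k^(1/3)*y*(-3^(5/6) + 3*3^(1/3)*I)/6) + C3*exp(-k^(1/3)*y*(3^(5/6) + 3*3^(1/3)*I)/6)


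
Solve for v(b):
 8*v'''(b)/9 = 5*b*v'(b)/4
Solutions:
 v(b) = C1 + Integral(C2*airyai(90^(1/3)*b/4) + C3*airybi(90^(1/3)*b/4), b)


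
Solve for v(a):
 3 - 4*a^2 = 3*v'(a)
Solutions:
 v(a) = C1 - 4*a^3/9 + a


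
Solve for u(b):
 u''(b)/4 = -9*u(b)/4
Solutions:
 u(b) = C1*sin(3*b) + C2*cos(3*b)


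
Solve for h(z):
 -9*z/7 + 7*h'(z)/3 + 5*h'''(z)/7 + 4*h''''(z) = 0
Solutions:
 h(z) = C1 + C2*exp(z*(-10 + 25/(588*sqrt(86561) + 172997)^(1/3) + (588*sqrt(86561) + 172997)^(1/3))/168)*sin(sqrt(3)*z*(-(588*sqrt(86561) + 172997)^(1/3) + 25/(588*sqrt(86561) + 172997)^(1/3))/168) + C3*exp(z*(-10 + 25/(588*sqrt(86561) + 172997)^(1/3) + (588*sqrt(86561) + 172997)^(1/3))/168)*cos(sqrt(3)*z*(-(588*sqrt(86561) + 172997)^(1/3) + 25/(588*sqrt(86561) + 172997)^(1/3))/168) + C4*exp(-z*(25/(588*sqrt(86561) + 172997)^(1/3) + 5 + (588*sqrt(86561) + 172997)^(1/3))/84) + 27*z^2/98


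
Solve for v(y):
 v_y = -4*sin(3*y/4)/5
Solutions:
 v(y) = C1 + 16*cos(3*y/4)/15


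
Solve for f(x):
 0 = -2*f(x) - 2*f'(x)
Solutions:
 f(x) = C1*exp(-x)


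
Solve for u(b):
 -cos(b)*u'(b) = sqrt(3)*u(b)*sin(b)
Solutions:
 u(b) = C1*cos(b)^(sqrt(3))


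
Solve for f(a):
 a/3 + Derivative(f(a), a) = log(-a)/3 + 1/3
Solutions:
 f(a) = C1 - a^2/6 + a*log(-a)/3


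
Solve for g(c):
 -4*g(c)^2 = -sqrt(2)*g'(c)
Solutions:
 g(c) = -1/(C1 + 2*sqrt(2)*c)


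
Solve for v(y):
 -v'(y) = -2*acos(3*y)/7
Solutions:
 v(y) = C1 + 2*y*acos(3*y)/7 - 2*sqrt(1 - 9*y^2)/21


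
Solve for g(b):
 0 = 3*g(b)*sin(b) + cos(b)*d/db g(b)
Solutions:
 g(b) = C1*cos(b)^3


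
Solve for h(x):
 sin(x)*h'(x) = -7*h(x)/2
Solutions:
 h(x) = C1*(cos(x) + 1)^(7/4)/(cos(x) - 1)^(7/4)


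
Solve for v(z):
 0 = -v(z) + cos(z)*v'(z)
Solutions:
 v(z) = C1*sqrt(sin(z) + 1)/sqrt(sin(z) - 1)


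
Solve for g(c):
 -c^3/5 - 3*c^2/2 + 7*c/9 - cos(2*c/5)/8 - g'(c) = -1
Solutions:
 g(c) = C1 - c^4/20 - c^3/2 + 7*c^2/18 + c - 5*sin(2*c/5)/16


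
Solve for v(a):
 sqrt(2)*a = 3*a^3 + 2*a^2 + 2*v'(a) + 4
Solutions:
 v(a) = C1 - 3*a^4/8 - a^3/3 + sqrt(2)*a^2/4 - 2*a


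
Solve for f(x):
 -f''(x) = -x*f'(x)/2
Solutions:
 f(x) = C1 + C2*erfi(x/2)


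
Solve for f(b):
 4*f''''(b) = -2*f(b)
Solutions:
 f(b) = (C1*sin(2^(1/4)*b/2) + C2*cos(2^(1/4)*b/2))*exp(-2^(1/4)*b/2) + (C3*sin(2^(1/4)*b/2) + C4*cos(2^(1/4)*b/2))*exp(2^(1/4)*b/2)


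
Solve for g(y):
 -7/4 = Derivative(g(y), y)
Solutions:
 g(y) = C1 - 7*y/4


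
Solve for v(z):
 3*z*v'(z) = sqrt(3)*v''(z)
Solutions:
 v(z) = C1 + C2*erfi(sqrt(2)*3^(1/4)*z/2)


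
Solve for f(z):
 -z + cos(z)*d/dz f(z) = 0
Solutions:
 f(z) = C1 + Integral(z/cos(z), z)


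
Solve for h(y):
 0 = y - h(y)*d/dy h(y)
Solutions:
 h(y) = -sqrt(C1 + y^2)
 h(y) = sqrt(C1 + y^2)


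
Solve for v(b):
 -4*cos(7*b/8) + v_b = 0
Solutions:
 v(b) = C1 + 32*sin(7*b/8)/7


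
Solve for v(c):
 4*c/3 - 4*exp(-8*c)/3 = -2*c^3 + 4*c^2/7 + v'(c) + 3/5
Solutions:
 v(c) = C1 + c^4/2 - 4*c^3/21 + 2*c^2/3 - 3*c/5 + exp(-8*c)/6


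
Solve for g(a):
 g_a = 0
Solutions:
 g(a) = C1


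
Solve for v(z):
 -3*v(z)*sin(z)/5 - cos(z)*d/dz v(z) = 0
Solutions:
 v(z) = C1*cos(z)^(3/5)


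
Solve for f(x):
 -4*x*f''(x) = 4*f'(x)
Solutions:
 f(x) = C1 + C2*log(x)


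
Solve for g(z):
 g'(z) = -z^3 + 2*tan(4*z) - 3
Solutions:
 g(z) = C1 - z^4/4 - 3*z - log(cos(4*z))/2


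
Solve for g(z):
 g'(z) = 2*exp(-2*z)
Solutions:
 g(z) = C1 - exp(-2*z)


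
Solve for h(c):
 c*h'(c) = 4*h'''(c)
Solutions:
 h(c) = C1 + Integral(C2*airyai(2^(1/3)*c/2) + C3*airybi(2^(1/3)*c/2), c)


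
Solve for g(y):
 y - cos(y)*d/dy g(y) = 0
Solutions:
 g(y) = C1 + Integral(y/cos(y), y)


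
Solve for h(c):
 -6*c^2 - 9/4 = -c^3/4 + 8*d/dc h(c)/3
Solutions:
 h(c) = C1 + 3*c^4/128 - 3*c^3/4 - 27*c/32


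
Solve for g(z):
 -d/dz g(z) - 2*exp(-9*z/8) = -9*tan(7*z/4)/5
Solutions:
 g(z) = C1 + 18*log(tan(7*z/4)^2 + 1)/35 + 16*exp(-9*z/8)/9


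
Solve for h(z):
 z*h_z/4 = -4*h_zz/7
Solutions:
 h(z) = C1 + C2*erf(sqrt(14)*z/8)


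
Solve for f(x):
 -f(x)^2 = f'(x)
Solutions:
 f(x) = 1/(C1 + x)


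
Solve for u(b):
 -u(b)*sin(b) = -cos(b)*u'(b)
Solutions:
 u(b) = C1/cos(b)


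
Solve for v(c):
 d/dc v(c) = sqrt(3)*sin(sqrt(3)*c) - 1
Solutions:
 v(c) = C1 - c - cos(sqrt(3)*c)


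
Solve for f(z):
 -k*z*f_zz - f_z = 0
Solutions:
 f(z) = C1 + z^(((re(k) - 1)*re(k) + im(k)^2)/(re(k)^2 + im(k)^2))*(C2*sin(log(z)*Abs(im(k))/(re(k)^2 + im(k)^2)) + C3*cos(log(z)*im(k)/(re(k)^2 + im(k)^2)))


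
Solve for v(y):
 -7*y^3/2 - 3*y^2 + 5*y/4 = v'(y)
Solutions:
 v(y) = C1 - 7*y^4/8 - y^3 + 5*y^2/8


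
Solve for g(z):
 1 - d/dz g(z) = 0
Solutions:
 g(z) = C1 + z


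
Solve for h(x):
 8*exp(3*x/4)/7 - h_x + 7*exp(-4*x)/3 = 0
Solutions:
 h(x) = C1 + 32*exp(3*x/4)/21 - 7*exp(-4*x)/12


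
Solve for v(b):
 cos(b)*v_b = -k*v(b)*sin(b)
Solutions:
 v(b) = C1*exp(k*log(cos(b)))


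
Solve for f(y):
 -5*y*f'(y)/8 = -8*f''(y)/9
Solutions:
 f(y) = C1 + C2*erfi(3*sqrt(10)*y/16)


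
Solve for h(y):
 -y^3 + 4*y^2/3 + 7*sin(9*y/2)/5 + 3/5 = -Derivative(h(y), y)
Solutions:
 h(y) = C1 + y^4/4 - 4*y^3/9 - 3*y/5 + 14*cos(9*y/2)/45


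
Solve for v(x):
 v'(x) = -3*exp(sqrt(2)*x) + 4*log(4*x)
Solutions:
 v(x) = C1 + 4*x*log(x) + 4*x*(-1 + 2*log(2)) - 3*sqrt(2)*exp(sqrt(2)*x)/2


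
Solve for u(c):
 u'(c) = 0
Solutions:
 u(c) = C1


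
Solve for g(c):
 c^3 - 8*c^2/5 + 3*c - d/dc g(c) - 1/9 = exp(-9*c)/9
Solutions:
 g(c) = C1 + c^4/4 - 8*c^3/15 + 3*c^2/2 - c/9 + exp(-9*c)/81


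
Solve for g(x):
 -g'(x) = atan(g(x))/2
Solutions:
 Integral(1/atan(_y), (_y, g(x))) = C1 - x/2


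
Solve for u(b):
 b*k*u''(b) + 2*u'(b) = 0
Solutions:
 u(b) = C1 + b^(((re(k) - 2)*re(k) + im(k)^2)/(re(k)^2 + im(k)^2))*(C2*sin(2*log(b)*Abs(im(k))/(re(k)^2 + im(k)^2)) + C3*cos(2*log(b)*im(k)/(re(k)^2 + im(k)^2)))


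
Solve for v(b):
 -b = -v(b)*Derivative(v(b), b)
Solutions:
 v(b) = -sqrt(C1 + b^2)
 v(b) = sqrt(C1 + b^2)


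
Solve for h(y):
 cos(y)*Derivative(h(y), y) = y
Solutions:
 h(y) = C1 + Integral(y/cos(y), y)


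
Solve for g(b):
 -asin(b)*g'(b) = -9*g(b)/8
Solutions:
 g(b) = C1*exp(9*Integral(1/asin(b), b)/8)


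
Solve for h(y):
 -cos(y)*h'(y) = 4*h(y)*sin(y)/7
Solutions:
 h(y) = C1*cos(y)^(4/7)


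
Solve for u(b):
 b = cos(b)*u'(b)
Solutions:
 u(b) = C1 + Integral(b/cos(b), b)


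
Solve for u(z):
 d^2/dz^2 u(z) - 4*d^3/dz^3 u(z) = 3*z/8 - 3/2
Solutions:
 u(z) = C1 + C2*z + C3*exp(z/4) + z^3/16


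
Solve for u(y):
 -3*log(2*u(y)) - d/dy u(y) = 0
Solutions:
 Integral(1/(log(_y) + log(2)), (_y, u(y)))/3 = C1 - y


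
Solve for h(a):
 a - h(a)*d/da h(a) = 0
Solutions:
 h(a) = -sqrt(C1 + a^2)
 h(a) = sqrt(C1 + a^2)


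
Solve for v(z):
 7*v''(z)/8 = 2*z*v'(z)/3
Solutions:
 v(z) = C1 + C2*erfi(2*sqrt(42)*z/21)


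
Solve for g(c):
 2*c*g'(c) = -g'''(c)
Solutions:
 g(c) = C1 + Integral(C2*airyai(-2^(1/3)*c) + C3*airybi(-2^(1/3)*c), c)


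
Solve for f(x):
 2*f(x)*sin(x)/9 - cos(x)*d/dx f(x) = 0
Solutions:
 f(x) = C1/cos(x)^(2/9)


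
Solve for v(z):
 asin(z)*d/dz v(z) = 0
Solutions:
 v(z) = C1


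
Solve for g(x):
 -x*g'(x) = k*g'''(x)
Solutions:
 g(x) = C1 + Integral(C2*airyai(x*(-1/k)^(1/3)) + C3*airybi(x*(-1/k)^(1/3)), x)


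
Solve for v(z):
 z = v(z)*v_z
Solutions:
 v(z) = -sqrt(C1 + z^2)
 v(z) = sqrt(C1 + z^2)


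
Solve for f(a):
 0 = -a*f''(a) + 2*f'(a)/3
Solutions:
 f(a) = C1 + C2*a^(5/3)


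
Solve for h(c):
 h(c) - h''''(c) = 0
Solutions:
 h(c) = C1*exp(-c) + C2*exp(c) + C3*sin(c) + C4*cos(c)


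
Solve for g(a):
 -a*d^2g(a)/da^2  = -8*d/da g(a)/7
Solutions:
 g(a) = C1 + C2*a^(15/7)


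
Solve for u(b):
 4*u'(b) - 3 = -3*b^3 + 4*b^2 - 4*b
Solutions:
 u(b) = C1 - 3*b^4/16 + b^3/3 - b^2/2 + 3*b/4


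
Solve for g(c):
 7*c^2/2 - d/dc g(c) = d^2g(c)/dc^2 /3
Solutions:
 g(c) = C1 + C2*exp(-3*c) + 7*c^3/6 - 7*c^2/6 + 7*c/9


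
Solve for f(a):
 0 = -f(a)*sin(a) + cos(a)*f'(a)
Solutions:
 f(a) = C1/cos(a)


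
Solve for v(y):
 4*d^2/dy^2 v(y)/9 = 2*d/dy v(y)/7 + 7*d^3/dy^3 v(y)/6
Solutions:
 v(y) = C1 + (C2*sin(2*sqrt(23)*y/21) + C3*cos(2*sqrt(23)*y/21))*exp(4*y/21)


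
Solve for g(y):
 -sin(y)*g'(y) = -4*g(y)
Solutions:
 g(y) = C1*(cos(y)^2 - 2*cos(y) + 1)/(cos(y)^2 + 2*cos(y) + 1)


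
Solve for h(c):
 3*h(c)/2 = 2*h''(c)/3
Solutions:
 h(c) = C1*exp(-3*c/2) + C2*exp(3*c/2)


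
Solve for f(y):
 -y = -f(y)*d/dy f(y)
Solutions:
 f(y) = -sqrt(C1 + y^2)
 f(y) = sqrt(C1 + y^2)


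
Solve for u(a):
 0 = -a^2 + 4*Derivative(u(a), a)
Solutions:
 u(a) = C1 + a^3/12


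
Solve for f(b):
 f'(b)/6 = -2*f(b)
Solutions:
 f(b) = C1*exp(-12*b)


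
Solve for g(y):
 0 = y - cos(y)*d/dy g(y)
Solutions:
 g(y) = C1 + Integral(y/cos(y), y)


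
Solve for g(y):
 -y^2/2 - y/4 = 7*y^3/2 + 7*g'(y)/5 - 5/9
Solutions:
 g(y) = C1 - 5*y^4/8 - 5*y^3/42 - 5*y^2/56 + 25*y/63


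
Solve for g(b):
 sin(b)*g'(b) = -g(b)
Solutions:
 g(b) = C1*sqrt(cos(b) + 1)/sqrt(cos(b) - 1)


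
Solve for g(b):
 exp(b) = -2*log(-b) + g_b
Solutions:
 g(b) = C1 + 2*b*log(-b) - 2*b + exp(b)


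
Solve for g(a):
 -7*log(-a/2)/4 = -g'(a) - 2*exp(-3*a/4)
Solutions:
 g(a) = C1 + 7*a*log(-a)/4 + 7*a*(-1 - log(2))/4 + 8*exp(-3*a/4)/3


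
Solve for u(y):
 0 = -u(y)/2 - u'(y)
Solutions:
 u(y) = C1*exp(-y/2)


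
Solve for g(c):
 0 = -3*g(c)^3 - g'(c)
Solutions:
 g(c) = -sqrt(2)*sqrt(-1/(C1 - 3*c))/2
 g(c) = sqrt(2)*sqrt(-1/(C1 - 3*c))/2


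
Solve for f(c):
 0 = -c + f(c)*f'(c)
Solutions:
 f(c) = -sqrt(C1 + c^2)
 f(c) = sqrt(C1 + c^2)


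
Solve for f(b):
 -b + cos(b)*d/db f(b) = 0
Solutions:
 f(b) = C1 + Integral(b/cos(b), b)


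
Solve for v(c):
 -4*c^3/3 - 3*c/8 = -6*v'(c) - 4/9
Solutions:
 v(c) = C1 + c^4/18 + c^2/32 - 2*c/27


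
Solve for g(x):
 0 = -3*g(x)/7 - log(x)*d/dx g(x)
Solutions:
 g(x) = C1*exp(-3*li(x)/7)


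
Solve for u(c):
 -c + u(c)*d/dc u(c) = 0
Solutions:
 u(c) = -sqrt(C1 + c^2)
 u(c) = sqrt(C1 + c^2)


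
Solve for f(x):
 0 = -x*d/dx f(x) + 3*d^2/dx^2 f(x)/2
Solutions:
 f(x) = C1 + C2*erfi(sqrt(3)*x/3)


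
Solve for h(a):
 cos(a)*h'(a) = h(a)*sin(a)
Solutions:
 h(a) = C1/cos(a)


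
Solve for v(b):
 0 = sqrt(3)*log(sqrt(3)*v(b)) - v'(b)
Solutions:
 -2*sqrt(3)*Integral(1/(2*log(_y) + log(3)), (_y, v(b)))/3 = C1 - b


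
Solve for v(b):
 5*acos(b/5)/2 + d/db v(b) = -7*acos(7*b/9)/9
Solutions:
 v(b) = C1 - 5*b*acos(b/5)/2 - 7*b*acos(7*b/9)/9 + 5*sqrt(25 - b^2)/2 + sqrt(81 - 49*b^2)/9


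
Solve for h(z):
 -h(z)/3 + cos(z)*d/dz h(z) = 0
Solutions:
 h(z) = C1*(sin(z) + 1)^(1/6)/(sin(z) - 1)^(1/6)


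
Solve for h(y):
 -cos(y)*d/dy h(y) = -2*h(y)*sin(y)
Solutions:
 h(y) = C1/cos(y)^2


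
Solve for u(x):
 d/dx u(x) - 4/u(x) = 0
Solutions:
 u(x) = -sqrt(C1 + 8*x)
 u(x) = sqrt(C1 + 8*x)


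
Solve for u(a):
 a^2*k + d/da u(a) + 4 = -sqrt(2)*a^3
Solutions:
 u(a) = C1 - sqrt(2)*a^4/4 - a^3*k/3 - 4*a


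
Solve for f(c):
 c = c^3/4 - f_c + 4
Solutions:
 f(c) = C1 + c^4/16 - c^2/2 + 4*c


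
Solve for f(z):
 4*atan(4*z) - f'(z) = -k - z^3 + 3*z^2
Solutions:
 f(z) = C1 + k*z + z^4/4 - z^3 + 4*z*atan(4*z) - log(16*z^2 + 1)/2


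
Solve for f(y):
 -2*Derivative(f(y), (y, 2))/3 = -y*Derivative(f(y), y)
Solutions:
 f(y) = C1 + C2*erfi(sqrt(3)*y/2)


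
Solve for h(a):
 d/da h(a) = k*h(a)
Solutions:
 h(a) = C1*exp(a*k)


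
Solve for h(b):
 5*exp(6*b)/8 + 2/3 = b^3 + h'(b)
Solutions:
 h(b) = C1 - b^4/4 + 2*b/3 + 5*exp(6*b)/48


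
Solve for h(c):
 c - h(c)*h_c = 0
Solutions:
 h(c) = -sqrt(C1 + c^2)
 h(c) = sqrt(C1 + c^2)


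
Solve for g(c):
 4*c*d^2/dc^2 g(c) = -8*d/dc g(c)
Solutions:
 g(c) = C1 + C2/c


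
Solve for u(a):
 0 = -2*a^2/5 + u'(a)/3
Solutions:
 u(a) = C1 + 2*a^3/5


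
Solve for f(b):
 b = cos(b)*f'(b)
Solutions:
 f(b) = C1 + Integral(b/cos(b), b)


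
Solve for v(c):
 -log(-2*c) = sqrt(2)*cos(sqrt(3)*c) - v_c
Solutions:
 v(c) = C1 + c*log(-c) - c + c*log(2) + sqrt(6)*sin(sqrt(3)*c)/3


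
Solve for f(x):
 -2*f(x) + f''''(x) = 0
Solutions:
 f(x) = C1*exp(-2^(1/4)*x) + C2*exp(2^(1/4)*x) + C3*sin(2^(1/4)*x) + C4*cos(2^(1/4)*x)


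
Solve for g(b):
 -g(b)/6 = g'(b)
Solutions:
 g(b) = C1*exp(-b/6)


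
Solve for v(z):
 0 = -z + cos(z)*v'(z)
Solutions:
 v(z) = C1 + Integral(z/cos(z), z)


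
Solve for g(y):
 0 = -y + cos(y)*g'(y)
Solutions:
 g(y) = C1 + Integral(y/cos(y), y)


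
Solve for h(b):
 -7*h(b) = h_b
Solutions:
 h(b) = C1*exp(-7*b)


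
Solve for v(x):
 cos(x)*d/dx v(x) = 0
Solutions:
 v(x) = C1


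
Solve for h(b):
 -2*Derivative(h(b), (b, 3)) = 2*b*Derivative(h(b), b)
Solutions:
 h(b) = C1 + Integral(C2*airyai(-b) + C3*airybi(-b), b)


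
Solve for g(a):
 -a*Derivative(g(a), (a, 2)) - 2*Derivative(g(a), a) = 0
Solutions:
 g(a) = C1 + C2/a


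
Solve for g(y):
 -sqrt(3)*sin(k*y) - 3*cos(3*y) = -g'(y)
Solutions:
 g(y) = C1 + sin(3*y) - sqrt(3)*cos(k*y)/k


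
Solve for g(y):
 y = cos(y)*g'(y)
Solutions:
 g(y) = C1 + Integral(y/cos(y), y)


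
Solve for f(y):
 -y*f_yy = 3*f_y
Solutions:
 f(y) = C1 + C2/y^2


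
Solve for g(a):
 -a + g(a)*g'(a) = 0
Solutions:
 g(a) = -sqrt(C1 + a^2)
 g(a) = sqrt(C1 + a^2)


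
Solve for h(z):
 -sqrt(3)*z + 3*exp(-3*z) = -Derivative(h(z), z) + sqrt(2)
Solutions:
 h(z) = C1 + sqrt(3)*z^2/2 + sqrt(2)*z + exp(-3*z)


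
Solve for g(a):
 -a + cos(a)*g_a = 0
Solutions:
 g(a) = C1 + Integral(a/cos(a), a)


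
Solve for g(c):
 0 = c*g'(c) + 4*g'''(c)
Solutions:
 g(c) = C1 + Integral(C2*airyai(-2^(1/3)*c/2) + C3*airybi(-2^(1/3)*c/2), c)


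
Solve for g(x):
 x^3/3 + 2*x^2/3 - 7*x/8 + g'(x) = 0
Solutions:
 g(x) = C1 - x^4/12 - 2*x^3/9 + 7*x^2/16


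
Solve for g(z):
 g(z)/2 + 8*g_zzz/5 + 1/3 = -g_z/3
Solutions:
 g(z) = C1*exp(-10^(1/3)*z*(-(27 + sqrt(739))^(1/3) + 10^(1/3)/(27 + sqrt(739))^(1/3))/24)*sin(10^(1/3)*sqrt(3)*z*(10^(1/3)/(27 + sqrt(739))^(1/3) + (27 + sqrt(739))^(1/3))/24) + C2*exp(-10^(1/3)*z*(-(27 + sqrt(739))^(1/3) + 10^(1/3)/(27 + sqrt(739))^(1/3))/24)*cos(10^(1/3)*sqrt(3)*z*(10^(1/3)/(27 + sqrt(739))^(1/3) + (27 + sqrt(739))^(1/3))/24) + C3*exp(10^(1/3)*z*(-(27 + sqrt(739))^(1/3) + 10^(1/3)/(27 + sqrt(739))^(1/3))/12) - 2/3


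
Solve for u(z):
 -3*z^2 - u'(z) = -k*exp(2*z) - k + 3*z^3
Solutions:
 u(z) = C1 + k*z + k*exp(2*z)/2 - 3*z^4/4 - z^3


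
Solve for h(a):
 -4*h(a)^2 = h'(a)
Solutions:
 h(a) = 1/(C1 + 4*a)


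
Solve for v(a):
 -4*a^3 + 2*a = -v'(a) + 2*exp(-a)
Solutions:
 v(a) = C1 + a^4 - a^2 - 2*exp(-a)


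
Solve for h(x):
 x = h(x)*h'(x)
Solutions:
 h(x) = -sqrt(C1 + x^2)
 h(x) = sqrt(C1 + x^2)


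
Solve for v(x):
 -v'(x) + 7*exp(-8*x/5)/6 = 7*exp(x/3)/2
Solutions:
 v(x) = C1 - 21*exp(x/3)/2 - 35*exp(-8*x/5)/48


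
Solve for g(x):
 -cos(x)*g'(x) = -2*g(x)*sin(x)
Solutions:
 g(x) = C1/cos(x)^2


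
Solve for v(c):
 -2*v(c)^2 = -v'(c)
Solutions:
 v(c) = -1/(C1 + 2*c)


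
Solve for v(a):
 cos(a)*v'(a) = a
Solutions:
 v(a) = C1 + Integral(a/cos(a), a)


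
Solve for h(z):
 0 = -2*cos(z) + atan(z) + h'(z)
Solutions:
 h(z) = C1 - z*atan(z) + log(z^2 + 1)/2 + 2*sin(z)


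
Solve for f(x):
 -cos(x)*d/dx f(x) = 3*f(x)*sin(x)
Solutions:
 f(x) = C1*cos(x)^3


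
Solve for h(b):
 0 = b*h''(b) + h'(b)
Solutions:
 h(b) = C1 + C2*log(b)


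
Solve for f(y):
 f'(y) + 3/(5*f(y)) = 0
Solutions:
 f(y) = -sqrt(C1 - 30*y)/5
 f(y) = sqrt(C1 - 30*y)/5


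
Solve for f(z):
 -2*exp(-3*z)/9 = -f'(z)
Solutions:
 f(z) = C1 - 2*exp(-3*z)/27


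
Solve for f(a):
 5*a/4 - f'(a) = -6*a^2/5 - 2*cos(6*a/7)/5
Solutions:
 f(a) = C1 + 2*a^3/5 + 5*a^2/8 + 7*sin(6*a/7)/15


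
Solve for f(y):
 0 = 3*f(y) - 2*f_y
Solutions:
 f(y) = C1*exp(3*y/2)


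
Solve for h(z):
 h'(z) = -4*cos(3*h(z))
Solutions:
 h(z) = -asin((C1 + exp(24*z))/(C1 - exp(24*z)))/3 + pi/3
 h(z) = asin((C1 + exp(24*z))/(C1 - exp(24*z)))/3


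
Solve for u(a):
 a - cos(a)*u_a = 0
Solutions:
 u(a) = C1 + Integral(a/cos(a), a)


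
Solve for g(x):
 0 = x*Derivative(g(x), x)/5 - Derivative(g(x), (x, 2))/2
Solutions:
 g(x) = C1 + C2*erfi(sqrt(5)*x/5)


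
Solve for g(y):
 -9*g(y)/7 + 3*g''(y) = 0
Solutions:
 g(y) = C1*exp(-sqrt(21)*y/7) + C2*exp(sqrt(21)*y/7)


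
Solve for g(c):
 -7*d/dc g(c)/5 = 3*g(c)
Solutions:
 g(c) = C1*exp(-15*c/7)


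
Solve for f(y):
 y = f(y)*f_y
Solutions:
 f(y) = -sqrt(C1 + y^2)
 f(y) = sqrt(C1 + y^2)


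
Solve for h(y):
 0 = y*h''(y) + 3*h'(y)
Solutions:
 h(y) = C1 + C2/y^2


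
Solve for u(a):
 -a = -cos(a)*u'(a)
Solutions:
 u(a) = C1 + Integral(a/cos(a), a)


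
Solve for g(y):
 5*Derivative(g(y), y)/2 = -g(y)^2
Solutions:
 g(y) = 5/(C1 + 2*y)


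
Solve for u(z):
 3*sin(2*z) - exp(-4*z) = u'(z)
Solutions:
 u(z) = C1 - 3*cos(2*z)/2 + exp(-4*z)/4


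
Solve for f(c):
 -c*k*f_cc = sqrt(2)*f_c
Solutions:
 f(c) = C1 + c^(((re(k) - sqrt(2))*re(k) + im(k)^2)/(re(k)^2 + im(k)^2))*(C2*sin(sqrt(2)*log(c)*Abs(im(k))/(re(k)^2 + im(k)^2)) + C3*cos(sqrt(2)*log(c)*im(k)/(re(k)^2 + im(k)^2)))


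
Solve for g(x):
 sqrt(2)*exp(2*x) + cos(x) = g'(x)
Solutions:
 g(x) = C1 + sqrt(2)*exp(2*x)/2 + sin(x)


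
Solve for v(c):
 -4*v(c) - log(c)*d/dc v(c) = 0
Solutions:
 v(c) = C1*exp(-4*li(c))


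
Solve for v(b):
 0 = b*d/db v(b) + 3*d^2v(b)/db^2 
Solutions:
 v(b) = C1 + C2*erf(sqrt(6)*b/6)


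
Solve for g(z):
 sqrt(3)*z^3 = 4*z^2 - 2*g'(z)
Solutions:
 g(z) = C1 - sqrt(3)*z^4/8 + 2*z^3/3


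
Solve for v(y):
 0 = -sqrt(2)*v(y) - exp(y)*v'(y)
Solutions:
 v(y) = C1*exp(sqrt(2)*exp(-y))


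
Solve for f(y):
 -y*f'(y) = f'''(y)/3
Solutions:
 f(y) = C1 + Integral(C2*airyai(-3^(1/3)*y) + C3*airybi(-3^(1/3)*y), y)


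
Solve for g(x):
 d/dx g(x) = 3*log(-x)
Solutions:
 g(x) = C1 + 3*x*log(-x) - 3*x


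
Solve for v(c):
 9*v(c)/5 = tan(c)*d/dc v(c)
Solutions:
 v(c) = C1*sin(c)^(9/5)


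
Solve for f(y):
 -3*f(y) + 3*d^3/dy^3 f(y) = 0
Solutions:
 f(y) = C3*exp(y) + (C1*sin(sqrt(3)*y/2) + C2*cos(sqrt(3)*y/2))*exp(-y/2)


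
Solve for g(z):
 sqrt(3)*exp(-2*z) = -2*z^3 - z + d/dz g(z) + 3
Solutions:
 g(z) = C1 + z^4/2 + z^2/2 - 3*z - sqrt(3)*exp(-2*z)/2


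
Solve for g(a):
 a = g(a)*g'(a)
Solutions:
 g(a) = -sqrt(C1 + a^2)
 g(a) = sqrt(C1 + a^2)


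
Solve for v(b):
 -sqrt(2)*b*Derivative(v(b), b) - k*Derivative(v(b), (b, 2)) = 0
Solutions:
 v(b) = C1 + C2*sqrt(k)*erf(2^(3/4)*b*sqrt(1/k)/2)


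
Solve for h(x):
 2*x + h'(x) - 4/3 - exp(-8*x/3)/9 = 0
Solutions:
 h(x) = C1 - x^2 + 4*x/3 - exp(-8*x/3)/24


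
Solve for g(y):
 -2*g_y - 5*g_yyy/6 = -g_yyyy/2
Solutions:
 g(y) = C1 + C2*exp(y*(-(54*sqrt(854) + 1583)^(1/3) - 25/(54*sqrt(854) + 1583)^(1/3) + 10)/18)*sin(sqrt(3)*y*(-(54*sqrt(854) + 1583)^(1/3) + 25/(54*sqrt(854) + 1583)^(1/3))/18) + C3*exp(y*(-(54*sqrt(854) + 1583)^(1/3) - 25/(54*sqrt(854) + 1583)^(1/3) + 10)/18)*cos(sqrt(3)*y*(-(54*sqrt(854) + 1583)^(1/3) + 25/(54*sqrt(854) + 1583)^(1/3))/18) + C4*exp(y*(25/(54*sqrt(854) + 1583)^(1/3) + 5 + (54*sqrt(854) + 1583)^(1/3))/9)


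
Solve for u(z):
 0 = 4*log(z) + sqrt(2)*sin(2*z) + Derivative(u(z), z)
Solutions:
 u(z) = C1 - 4*z*log(z) + 4*z + sqrt(2)*cos(2*z)/2


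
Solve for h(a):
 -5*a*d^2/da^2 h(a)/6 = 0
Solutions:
 h(a) = C1 + C2*a


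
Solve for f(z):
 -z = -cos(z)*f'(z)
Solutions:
 f(z) = C1 + Integral(z/cos(z), z)


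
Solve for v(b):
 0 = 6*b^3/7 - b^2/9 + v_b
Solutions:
 v(b) = C1 - 3*b^4/14 + b^3/27


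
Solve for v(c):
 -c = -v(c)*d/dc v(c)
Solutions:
 v(c) = -sqrt(C1 + c^2)
 v(c) = sqrt(C1 + c^2)


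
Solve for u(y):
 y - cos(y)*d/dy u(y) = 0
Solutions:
 u(y) = C1 + Integral(y/cos(y), y)


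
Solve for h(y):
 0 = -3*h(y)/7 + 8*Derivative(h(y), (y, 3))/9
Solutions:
 h(y) = C3*exp(3*7^(2/3)*y/14) + (C1*sin(3*sqrt(3)*7^(2/3)*y/28) + C2*cos(3*sqrt(3)*7^(2/3)*y/28))*exp(-3*7^(2/3)*y/28)


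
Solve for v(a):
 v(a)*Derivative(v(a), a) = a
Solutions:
 v(a) = -sqrt(C1 + a^2)
 v(a) = sqrt(C1 + a^2)


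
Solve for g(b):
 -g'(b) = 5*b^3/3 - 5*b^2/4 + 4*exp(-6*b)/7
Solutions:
 g(b) = C1 - 5*b^4/12 + 5*b^3/12 + 2*exp(-6*b)/21


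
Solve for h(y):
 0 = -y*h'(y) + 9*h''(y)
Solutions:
 h(y) = C1 + C2*erfi(sqrt(2)*y/6)


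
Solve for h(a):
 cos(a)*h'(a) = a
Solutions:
 h(a) = C1 + Integral(a/cos(a), a)


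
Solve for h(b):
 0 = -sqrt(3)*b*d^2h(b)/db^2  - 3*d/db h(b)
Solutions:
 h(b) = C1 + C2*b^(1 - sqrt(3))


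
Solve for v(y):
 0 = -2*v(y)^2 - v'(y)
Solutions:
 v(y) = 1/(C1 + 2*y)


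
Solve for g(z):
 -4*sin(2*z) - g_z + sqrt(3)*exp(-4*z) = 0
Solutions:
 g(z) = C1 + 2*cos(2*z) - sqrt(3)*exp(-4*z)/4


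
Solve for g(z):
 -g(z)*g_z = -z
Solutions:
 g(z) = -sqrt(C1 + z^2)
 g(z) = sqrt(C1 + z^2)


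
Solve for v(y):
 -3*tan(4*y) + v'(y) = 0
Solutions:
 v(y) = C1 - 3*log(cos(4*y))/4


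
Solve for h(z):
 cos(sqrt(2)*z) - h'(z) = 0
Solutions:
 h(z) = C1 + sqrt(2)*sin(sqrt(2)*z)/2


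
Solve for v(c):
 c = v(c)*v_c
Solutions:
 v(c) = -sqrt(C1 + c^2)
 v(c) = sqrt(C1 + c^2)


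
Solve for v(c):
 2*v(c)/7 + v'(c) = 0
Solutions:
 v(c) = C1*exp(-2*c/7)


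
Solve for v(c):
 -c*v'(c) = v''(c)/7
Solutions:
 v(c) = C1 + C2*erf(sqrt(14)*c/2)


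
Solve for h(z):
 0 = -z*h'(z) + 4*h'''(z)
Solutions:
 h(z) = C1 + Integral(C2*airyai(2^(1/3)*z/2) + C3*airybi(2^(1/3)*z/2), z)


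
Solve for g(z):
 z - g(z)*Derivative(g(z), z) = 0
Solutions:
 g(z) = -sqrt(C1 + z^2)
 g(z) = sqrt(C1 + z^2)


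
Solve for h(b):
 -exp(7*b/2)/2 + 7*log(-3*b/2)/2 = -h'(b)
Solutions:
 h(b) = C1 - 7*b*log(-b)/2 + 7*b*(-log(3) + log(2) + 1)/2 + exp(7*b/2)/7


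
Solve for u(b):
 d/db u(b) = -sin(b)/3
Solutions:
 u(b) = C1 + cos(b)/3


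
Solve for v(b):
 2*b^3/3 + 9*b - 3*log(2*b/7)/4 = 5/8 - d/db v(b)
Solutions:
 v(b) = C1 - b^4/6 - 9*b^2/2 + 3*b*log(b)/4 - 3*b*log(7)/4 - b/8 + 3*b*log(2)/4


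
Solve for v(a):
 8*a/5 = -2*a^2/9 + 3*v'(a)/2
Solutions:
 v(a) = C1 + 4*a^3/81 + 8*a^2/15


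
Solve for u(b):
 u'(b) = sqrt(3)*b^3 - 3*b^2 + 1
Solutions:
 u(b) = C1 + sqrt(3)*b^4/4 - b^3 + b


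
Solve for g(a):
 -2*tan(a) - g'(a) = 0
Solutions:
 g(a) = C1 + 2*log(cos(a))


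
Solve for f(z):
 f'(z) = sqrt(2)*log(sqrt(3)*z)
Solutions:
 f(z) = C1 + sqrt(2)*z*log(z) - sqrt(2)*z + sqrt(2)*z*log(3)/2


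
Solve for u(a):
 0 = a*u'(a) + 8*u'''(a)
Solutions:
 u(a) = C1 + Integral(C2*airyai(-a/2) + C3*airybi(-a/2), a)


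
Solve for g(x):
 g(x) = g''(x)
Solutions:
 g(x) = C1*exp(-x) + C2*exp(x)


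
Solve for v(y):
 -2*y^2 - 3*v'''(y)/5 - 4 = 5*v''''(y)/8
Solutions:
 v(y) = C1 + C2*y + C3*y^2 + C4*exp(-24*y/25) - y^5/18 + 125*y^4/432 - 6005*y^3/2592


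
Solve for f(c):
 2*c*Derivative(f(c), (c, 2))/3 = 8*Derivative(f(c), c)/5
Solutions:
 f(c) = C1 + C2*c^(17/5)


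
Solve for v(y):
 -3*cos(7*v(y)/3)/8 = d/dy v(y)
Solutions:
 3*y/8 - 3*log(sin(7*v(y)/3) - 1)/14 + 3*log(sin(7*v(y)/3) + 1)/14 = C1


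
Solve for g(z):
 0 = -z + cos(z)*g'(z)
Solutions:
 g(z) = C1 + Integral(z/cos(z), z)


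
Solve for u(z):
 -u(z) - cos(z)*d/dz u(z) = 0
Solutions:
 u(z) = C1*sqrt(sin(z) - 1)/sqrt(sin(z) + 1)


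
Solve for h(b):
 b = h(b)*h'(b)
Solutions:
 h(b) = -sqrt(C1 + b^2)
 h(b) = sqrt(C1 + b^2)


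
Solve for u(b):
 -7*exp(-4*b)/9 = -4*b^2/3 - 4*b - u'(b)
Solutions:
 u(b) = C1 - 4*b^3/9 - 2*b^2 - 7*exp(-4*b)/36


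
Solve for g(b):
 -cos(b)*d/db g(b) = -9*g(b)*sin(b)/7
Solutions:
 g(b) = C1/cos(b)^(9/7)


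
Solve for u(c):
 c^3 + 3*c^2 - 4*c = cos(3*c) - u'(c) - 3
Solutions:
 u(c) = C1 - c^4/4 - c^3 + 2*c^2 - 3*c + sin(3*c)/3


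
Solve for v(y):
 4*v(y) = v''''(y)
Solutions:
 v(y) = C1*exp(-sqrt(2)*y) + C2*exp(sqrt(2)*y) + C3*sin(sqrt(2)*y) + C4*cos(sqrt(2)*y)


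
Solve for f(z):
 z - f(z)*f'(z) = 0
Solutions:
 f(z) = -sqrt(C1 + z^2)
 f(z) = sqrt(C1 + z^2)


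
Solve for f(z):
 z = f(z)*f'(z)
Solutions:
 f(z) = -sqrt(C1 + z^2)
 f(z) = sqrt(C1 + z^2)


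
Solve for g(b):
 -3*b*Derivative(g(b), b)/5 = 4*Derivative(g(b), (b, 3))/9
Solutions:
 g(b) = C1 + Integral(C2*airyai(-3*50^(1/3)*b/10) + C3*airybi(-3*50^(1/3)*b/10), b)


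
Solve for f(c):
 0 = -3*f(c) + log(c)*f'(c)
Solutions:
 f(c) = C1*exp(3*li(c))


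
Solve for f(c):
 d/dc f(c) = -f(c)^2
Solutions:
 f(c) = 1/(C1 + c)
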